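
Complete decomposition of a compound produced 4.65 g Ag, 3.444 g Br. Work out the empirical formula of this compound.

AgBr

Ag: 4.65 g ÷ 107.87 g/mol = 0.04311 mol
Br: 3.444 g ÷ 79.90 g/mol = 0.0431 mol
Ratios (÷ 0.0431): Ag 1.000, Br 1.000
→ AgBr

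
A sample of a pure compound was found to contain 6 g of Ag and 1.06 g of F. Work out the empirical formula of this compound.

n(Ag) = 6/107.87 = 0.05562, n(F) = 1.06/19.00 = 0.05579
Smallest is Ag at 0.05562 mol; normalising gives Ag 1.000, F 1.003
≈ 1:1 → AgF

AgF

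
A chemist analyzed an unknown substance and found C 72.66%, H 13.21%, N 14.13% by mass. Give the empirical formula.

C6H13N

Assume 100 g: 72.66 g C, 13.21 g H, 14.13 g N.
n(C) = 72.66/12.01 = 6.05, n(H) = 13.21/1.008 = 13.11, n(N) = 14.13/14.01 = 1.009
Ratios (÷ 1.009): C 5.999, H 12.994, N 1.000
≈ 6:13:1 → C6H13N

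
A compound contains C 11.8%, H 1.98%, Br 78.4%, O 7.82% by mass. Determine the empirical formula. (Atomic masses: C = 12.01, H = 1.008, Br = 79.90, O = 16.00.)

Assume 100 g: 11.8 g C, 1.98 g H, 78.4 g Br, 7.82 g O.
C: 11.8 g ÷ 12.01 g/mol = 0.9825 mol
H: 1.98 g ÷ 1.008 g/mol = 1.964 mol
Br: 78.4 g ÷ 79.90 g/mol = 0.9812 mol
O: 7.82 g ÷ 16.00 g/mol = 0.4888 mol
Ratios (÷ 0.4888): C 2.010, H 4.019, Br 2.008, O 1.000
≈ 2:4:2:1 → C2H4Br2O

C2H4Br2O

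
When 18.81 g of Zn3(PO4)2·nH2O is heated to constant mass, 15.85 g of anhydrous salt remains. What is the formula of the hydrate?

Zn3(PO4)2·4H2O

Mass of water lost = 18.81 − 15.85 = 2.96 g → 2.96 / 18.02 = 0.1643 mol H2O
Molar mass of Zn3(PO4)2 = 386.08 g/mol → mol Zn3(PO4)2 = 15.85 / 386.08 = 0.04105
n = 0.1643 / 0.04105 = 4.00 ≈ 4 → Zn3(PO4)2·4H2O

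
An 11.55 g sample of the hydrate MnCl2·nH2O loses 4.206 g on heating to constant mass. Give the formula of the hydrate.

Mass of anhydrous MnCl2 = 11.55 − 4.206 = 7.344 g
mol H2O = 4.206 / 18.02 = 0.2334
Molar mass of MnCl2 = 125.84 g/mol → mol MnCl2 = 7.344 / 125.84 = 0.05836
n = 0.2334 / 0.05836 = 4.00 ≈ 4 → MnCl2·4H2O

MnCl2·4H2O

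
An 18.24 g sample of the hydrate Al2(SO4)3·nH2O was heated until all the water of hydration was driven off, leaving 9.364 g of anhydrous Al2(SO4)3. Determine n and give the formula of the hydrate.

Mass of water lost = 18.24 − 9.364 = 8.876 g → 8.876 / 18.02 = 0.4926 mol H2O
Molar mass of Al2(SO4)3 = 342.17 g/mol → mol Al2(SO4)3 = 9.364 / 342.17 = 0.02737
n = 0.4926 / 0.02737 = 18.00 ≈ 18 → Al2(SO4)3·18H2O

Al2(SO4)3·18H2O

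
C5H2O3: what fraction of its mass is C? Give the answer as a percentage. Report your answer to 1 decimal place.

Molar mass = 5(12.01) + 2(1.008) + 3(16.00) = 110.066 g/mol
Mass of C per mole = 5 × 12.01 = 60.050 g
% C = 60.050 / 110.066 × 100 = 54.6%

54.6%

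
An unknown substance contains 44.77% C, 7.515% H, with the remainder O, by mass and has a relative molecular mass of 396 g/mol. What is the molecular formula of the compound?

Assume 100 g: 44.77 g C, 7.515 g H, 47.715 g O.
C: 44.77 g ÷ 12.01 g/mol = 3.728 mol
H: 7.515 g ÷ 1.008 g/mol = 7.455 mol
O: 47.715 g ÷ 16.00 g/mol = 2.982 mol
Ratios (÷ 2.982): C 1.250, H 2.500, O 1.000
Multiply by 4: C 5.00, H 10.00, O 4.00 → C5H10O4
Empirical-formula mass = 134.13 g/mol
n = 396 / 134.13 = 2.95 ≈ 3
Molecular formula = (C5H10O4)×3 = C15H30O12

C15H30O12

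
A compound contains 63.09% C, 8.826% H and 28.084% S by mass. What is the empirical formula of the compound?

Assume 100 g: 63.09 g C, 8.826 g H, 28.084 g S.
Moles — C: 63.09 / 12.01 = 5.253 mol; H: 8.826 / 1.008 = 8.756 mol; S: 28.084 / 32.07 = 0.8757 mol
Smallest is S at 0.8757 mol; normalising gives C 5.999, H 9.999, S 1.000
Ratio ≈ 6:10:1, so the empirical formula is C6H10S

C6H10S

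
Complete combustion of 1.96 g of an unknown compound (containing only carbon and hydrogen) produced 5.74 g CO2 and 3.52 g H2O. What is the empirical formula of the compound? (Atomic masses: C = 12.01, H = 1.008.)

CH3

mol C = 5.74 / 44.01 = 0.1304; mass C = 0.1304 × 12.01 = 1.566 g
mol H = 2 × (3.52 / 18.02) = 0.3907; mass H = 0.3907 × 1.008 = 0.3938 g
Smallest is C at 0.1304 mol; normalising gives C 1.000, H 2.995
→ CH3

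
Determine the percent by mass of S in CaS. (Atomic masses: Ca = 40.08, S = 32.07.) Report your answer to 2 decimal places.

44.45%

Molar mass = 1(40.08) + 1(32.07) = 72.150 g/mol
Mass of S per mole = 1 × 32.07 = 32.070 g
% S = 32.070 / 72.150 × 100 = 44.45%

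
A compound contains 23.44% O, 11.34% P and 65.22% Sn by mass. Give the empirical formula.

Assume 100 g: 23.44 g O, 11.34 g P, 65.22 g Sn.
Moles — O: 23.44 / 16.00 = 1.465 mol; P: 11.34 / 30.97 = 0.3662 mol; Sn: 65.22 / 118.71 = 0.5494 mol
Divide by the smallest (0.3662 mol P): O 4.001, P 1.000, Sn 1.500
×2: O 8.00, P 2.00, Sn 3.00 → O8P2Sn3

O8P2Sn3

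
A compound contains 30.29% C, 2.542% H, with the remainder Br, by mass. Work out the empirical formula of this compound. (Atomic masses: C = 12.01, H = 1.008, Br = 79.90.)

C3H3Br

Assume 100 g: 30.29 g C, 2.542 g H, 67.168 g Br.
n(C) = 30.29/12.01 = 2.522, n(H) = 2.542/1.008 = 2.522, n(Br) = 67.168/79.90 = 0.8407
Smallest is Br at 0.8407 mol; normalising gives C 3.000, H 3.000, Br 1.000
≈ 3:3:1 → C3H3Br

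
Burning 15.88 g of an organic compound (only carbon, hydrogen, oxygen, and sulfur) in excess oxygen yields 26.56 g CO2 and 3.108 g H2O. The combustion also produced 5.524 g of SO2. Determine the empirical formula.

C7H4O4S

mol C = 26.56 / 44.01 = 0.6035; mass C = 0.6035 × 12.01 = 7.248 g
mol H = 2 × (3.108 / 18.02) = 0.3450; mass H = 0.3450 × 1.008 = 0.3477 g
mol S = 5.524 / 64.07 = 0.08622; mass S = 2.765 g
mass O = 15.88 − (10.36) = 5.519 g → mol O = 0.3450
Ratios (÷ 0.08622): C 7.000, H 4.001, O 4.001, S 1.000
→ C7H4O4S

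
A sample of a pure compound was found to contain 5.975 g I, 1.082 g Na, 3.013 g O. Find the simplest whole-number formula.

INaO4

Moles — I: 5.975 / 126.90 = 0.04708 mol; Na: 1.082 / 22.99 = 0.04706 mol; O: 3.013 / 16.00 = 0.1883 mol
Smallest is Na at 0.04706 mol; normalising gives I 1.000, Na 1.000, O 4.001
→ INaO4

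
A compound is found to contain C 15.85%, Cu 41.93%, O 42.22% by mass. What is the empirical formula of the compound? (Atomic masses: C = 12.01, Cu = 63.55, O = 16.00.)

C2CuO4

Assume 100 g: 15.85 g C, 41.93 g Cu, 42.22 g O.
Moles — C: 15.85 / 12.01 = 1.32 mol; Cu: 41.93 / 63.55 = 0.6598 mol; O: 42.22 / 16.00 = 2.639 mol
Ratios (÷ 0.6598): C 2.000, Cu 1.000, O 3.999
→ C2CuO4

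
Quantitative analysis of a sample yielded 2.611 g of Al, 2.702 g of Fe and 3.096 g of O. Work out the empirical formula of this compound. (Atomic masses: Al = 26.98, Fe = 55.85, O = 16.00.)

Al2FeO4

Moles — Al: 2.611 / 26.98 = 0.09678 mol; Fe: 2.702 / 55.85 = 0.04838 mol; O: 3.096 / 16.00 = 0.1935 mol
Smallest is Fe at 0.04838 mol; normalising gives Al 2.000, Fe 1.000, O 4.000
≈ 2:1:4 → Al2FeO4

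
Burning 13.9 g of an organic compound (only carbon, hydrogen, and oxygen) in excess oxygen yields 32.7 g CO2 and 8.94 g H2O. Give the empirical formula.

mol C = 32.7 / 44.01 = 0.7430; mass C = 0.7430 × 12.01 = 8.924 g
mol H = 2 × (8.94 / 18.02) = 0.9922; mass H = 0.9922 × 1.008 = 1.000 g
mass O = 13.9 − (9.924) = 3.976 g → mol O = 0.2485
Divide by the smallest (0.2485 mol O): C 2.990, H 3.993, O 1.000
→ C3H4O

C3H4O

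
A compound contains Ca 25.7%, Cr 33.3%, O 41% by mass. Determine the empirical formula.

CaCrO4

Assume 100 g: 25.7 g Ca, 33.3 g Cr, 41 g O.
n(Ca) = 25.7/40.08 = 0.6412, n(Cr) = 33.3/52.00 = 0.6404, n(O) = 41/16.00 = 2.562
Smallest is Cr at 0.6404 mol; normalising gives Ca 1.001, Cr 1.000, O 4.002
Ratio ≈ 1:1:4, so the empirical formula is CaCrO4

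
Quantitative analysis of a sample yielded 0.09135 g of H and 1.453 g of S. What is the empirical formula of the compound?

H2S

n(H) = 0.09135/1.008 = 0.09062, n(S) = 1.453/32.07 = 0.04531
Smallest is S at 0.04531 mol; normalising gives H 2.000, S 1.000
Ratio ≈ 2:1, so the empirical formula is H2S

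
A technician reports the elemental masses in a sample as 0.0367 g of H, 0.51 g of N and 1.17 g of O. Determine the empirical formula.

n(H) = 0.0367/1.008 = 0.03641, n(N) = 0.51/14.01 = 0.0364, n(O) = 1.17/16.00 = 0.07312
Smallest is N at 0.0364 mol; normalising gives H 1.000, N 1.000, O 2.009
→ HNO2

HNO2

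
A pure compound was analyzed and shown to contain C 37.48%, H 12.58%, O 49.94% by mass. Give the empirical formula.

CH4O

Assume 100 g: 37.48 g C, 12.58 g H, 49.94 g O.
C: 37.48 g ÷ 12.01 g/mol = 3.121 mol
H: 12.58 g ÷ 1.008 g/mol = 12.48 mol
O: 49.94 g ÷ 16.00 g/mol = 3.121 mol
Smallest is C at 3.121 mol; normalising gives C 1.000, H 3.999, O 1.000
Ratio ≈ 1:4:1, so the empirical formula is CH4O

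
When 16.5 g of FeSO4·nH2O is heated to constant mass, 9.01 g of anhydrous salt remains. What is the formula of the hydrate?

FeSO4·7H2O

Mass of water lost = 16.5 − 9.01 = 7.49 g → 7.49 / 18.02 = 0.4156 mol H2O
Molar mass of FeSO4 = 151.92 g/mol → mol FeSO4 = 9.01 / 151.92 = 0.05931
n = 0.4156 / 0.05931 = 7.01 ≈ 7 → FeSO4·7H2O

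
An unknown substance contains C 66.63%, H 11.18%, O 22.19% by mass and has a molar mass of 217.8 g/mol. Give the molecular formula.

C12H24O3

Assume 100 g: 66.63 g C, 11.18 g H, 22.19 g O.
Moles — C: 66.63 / 12.01 = 5.548 mol; H: 11.18 / 1.008 = 11.09 mol; O: 22.19 / 16.00 = 1.387 mol
Ratios (÷ 1.387): C 4.000, H 7.997, O 1.000
Ratio ≈ 4:8:1, so the empirical formula is C4H8O
Empirical-formula mass = 72.10 g/mol
n = 217.8 / 72.10 = 3.02 ≈ 3
Molecular formula = (C4H8O)×3 = C12H24O3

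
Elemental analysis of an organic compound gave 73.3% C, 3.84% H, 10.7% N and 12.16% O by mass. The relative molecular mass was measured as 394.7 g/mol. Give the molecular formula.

Assume 100 g: 73.3 g C, 3.84 g H, 10.7 g N, 12.16 g O.
n(C) = 73.3/12.01 = 6.103, n(H) = 3.84/1.008 = 3.81, n(N) = 10.7/14.01 = 0.7637, n(O) = 12.16/16.00 = 0.76
Divide by the smallest (0.76 mol O): C 8.031, H 5.013, N 1.005, O 1.000
Ratio ≈ 8:5:1:1, so the empirical formula is C8H5NO
Empirical-formula mass = 131.13 g/mol
n = 394.7 / 131.13 = 3.01 ≈ 3
Molecular formula = (C8H5NO)×3 = C24H15N3O3

C24H15N3O3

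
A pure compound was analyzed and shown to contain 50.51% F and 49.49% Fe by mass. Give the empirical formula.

F3Fe

Assume 100 g: 50.51 g F, 49.49 g Fe.
F: 50.51 g ÷ 19.00 g/mol = 2.658 mol
Fe: 49.49 g ÷ 55.85 g/mol = 0.8861 mol
Divide by the smallest (0.8861 mol Fe): F 3.000, Fe 1.000
→ F3Fe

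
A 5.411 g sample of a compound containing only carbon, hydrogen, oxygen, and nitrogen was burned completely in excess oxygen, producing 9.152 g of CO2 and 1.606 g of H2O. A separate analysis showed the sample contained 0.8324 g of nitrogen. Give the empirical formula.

mol C = 9.152 / 44.01 = 0.2080; mass C = 0.2080 × 12.01 = 2.498 g
mol H = 2 × (1.606 / 18.02) = 0.1782; mass H = 0.1782 × 1.008 = 0.1797 g
mol N = 0.8324 / 14.01 = 0.05941
mass O = 5.411 − (3.510) = 1.901 g → mol O = 0.1188
Divide by the smallest (0.05941 mol N): C 3.500, H 3.000, N 1.000, O 2.000
Multiply by 2: C 7.00, H 6.00, N 2.00, O 4.00 → C7H6N2O4

C7H6N2O4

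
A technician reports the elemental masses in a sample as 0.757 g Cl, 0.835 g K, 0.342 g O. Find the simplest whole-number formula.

ClKO

Moles — Cl: 0.757 / 35.45 = 0.02135 mol; K: 0.835 / 39.10 = 0.02136 mol; O: 0.342 / 16.00 = 0.02138 mol
Divide by the smallest (0.02135 mol Cl): Cl 1.000, K 1.000, O 1.001
Ratio ≈ 1:1:1, so the empirical formula is ClKO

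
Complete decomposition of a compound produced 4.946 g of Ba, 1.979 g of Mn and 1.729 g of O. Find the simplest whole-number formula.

BaMnO3

n(Ba) = 4.946/137.33 = 0.03602, n(Mn) = 1.979/54.94 = 0.03602, n(O) = 1.729/16.00 = 0.1081
Ratios (÷ 0.03602): Ba 1.000, Mn 1.000, O 3.000
Ratio ≈ 1:1:3, so the empirical formula is BaMnO3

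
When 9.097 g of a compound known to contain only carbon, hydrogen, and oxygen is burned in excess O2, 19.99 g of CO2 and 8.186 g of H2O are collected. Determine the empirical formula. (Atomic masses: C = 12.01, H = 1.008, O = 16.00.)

C8H16O3

mol C = 19.99 / 44.01 = 0.4542; mass C = 0.4542 × 12.01 = 5.455 g
mol H = 2 × (8.186 / 18.02) = 0.9085; mass H = 0.9085 × 1.008 = 0.9158 g
mass O = 9.097 − (6.371) = 2.726 g → mol O = 0.1704
Ratios (÷ 0.1704): C 2.666, H 5.333, O 1.000
Scaling by 3: C 8.00, H 16.00, O 3.00 → C8H16O3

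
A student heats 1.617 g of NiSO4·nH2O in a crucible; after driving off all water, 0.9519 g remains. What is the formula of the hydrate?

Mass of water lost = 1.617 − 0.9519 = 0.6651 g → 0.6651 / 18.02 = 0.03691 mol H2O
Molar mass of NiSO4 = 154.76 g/mol → mol NiSO4 = 0.9519 / 154.76 = 0.006151
n = 0.03691 / 0.006151 = 6.00 ≈ 6 → NiSO4·6H2O

NiSO4·6H2O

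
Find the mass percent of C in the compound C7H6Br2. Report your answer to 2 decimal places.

Molar mass = 7(12.01) + 6(1.008) + 2(79.90) = 249.918 g/mol
Mass of C per mole = 7 × 12.01 = 84.070 g
% C = 84.070 / 249.918 × 100 = 33.64%

33.64%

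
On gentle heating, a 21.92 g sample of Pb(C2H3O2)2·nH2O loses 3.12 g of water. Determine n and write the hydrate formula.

Mass of anhydrous Pb(C2H3O2)2 = 21.92 − 3.12 = 18.8 g
mol H2O = 3.12 / 18.02 = 0.1731
Molar mass of Pb(C2H3O2)2 = 325.29 g/mol → mol Pb(C2H3O2)2 = 18.8 / 325.29 = 0.05779
n = 0.1731 / 0.05779 = 3.00 ≈ 3 → Pb(C2H3O2)2·3H2O

Pb(C2H3O2)2·3H2O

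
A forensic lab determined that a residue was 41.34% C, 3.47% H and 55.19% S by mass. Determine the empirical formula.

C2H2S

Assume 100 g: 41.34 g C, 3.47 g H, 55.19 g S.
n(C) = 41.34/12.01 = 3.442, n(H) = 3.47/1.008 = 3.442, n(S) = 55.19/32.07 = 1.721
Divide by the smallest (1.721 mol S): C 2.000, H 2.000, S 1.000
Ratio ≈ 2:2:1, so the empirical formula is C2H2S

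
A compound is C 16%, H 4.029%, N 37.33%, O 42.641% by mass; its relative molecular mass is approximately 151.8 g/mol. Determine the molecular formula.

Assume 100 g: 16 g C, 4.029 g H, 37.33 g N, 42.641 g O.
n(C) = 16/12.01 = 1.332, n(H) = 4.029/1.008 = 3.997, n(N) = 37.33/14.01 = 2.665, n(O) = 42.641/16.00 = 2.665
Ratios (÷ 1.332): C 1.000, H 3.000, N 2.000, O 2.000
Ratio ≈ 1:3:2:2, so the empirical formula is CH3N2O2
Empirical-formula mass = 75.05 g/mol
n = 151.8 / 75.05 = 2.02 ≈ 2
Molecular formula = (CH3N2O2)×2 = C2H6N4O4

C2H6N4O4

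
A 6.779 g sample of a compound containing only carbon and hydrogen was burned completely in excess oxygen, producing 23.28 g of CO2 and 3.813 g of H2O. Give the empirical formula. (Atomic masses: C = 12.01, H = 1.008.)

C5H4

mol C = 23.28 / 44.01 = 0.5290; mass C = 0.5290 × 12.01 = 6.353 g
mol H = 2 × (3.813 / 18.02) = 0.4232; mass H = 0.4232 × 1.008 = 0.4266 g
Divide by the smallest (0.4232 mol H): C 1.250, H 1.000
×4: C 5.00, H 4.00 → C5H4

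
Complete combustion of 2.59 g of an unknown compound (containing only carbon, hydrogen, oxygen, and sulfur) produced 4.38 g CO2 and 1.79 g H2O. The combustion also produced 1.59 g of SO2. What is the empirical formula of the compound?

C4H8OS

mol C = 4.38 / 44.01 = 0.09952; mass C = 0.09952 × 12.01 = 1.195 g
mol H = 2 × (1.79 / 18.02) = 0.1987; mass H = 0.1987 × 1.008 = 0.2003 g
mol S = 1.59 / 64.07 = 0.02482; mass S = 0.7959 g
mass O = 2.59 − (2.191) = 0.3986 g → mol O = 0.02491
Smallest is S at 0.02482 mol; normalising gives C 4.010, H 8.005, O 1.004, S 1.000
→ C4H8OS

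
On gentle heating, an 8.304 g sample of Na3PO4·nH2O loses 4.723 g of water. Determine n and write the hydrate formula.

Mass of anhydrous Na3PO4 = 8.304 − 4.723 = 3.581 g
mol H2O = 4.723 / 18.02 = 0.2621
Molar mass of Na3PO4 = 163.94 g/mol → mol Na3PO4 = 3.581 / 163.94 = 0.02184
n = 0.2621 / 0.02184 = 12.00 ≈ 12 → Na3PO4·12H2O

Na3PO4·12H2O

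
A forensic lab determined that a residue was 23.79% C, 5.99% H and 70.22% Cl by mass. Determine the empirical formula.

Assume 100 g: 23.79 g C, 5.99 g H, 70.22 g Cl.
n(C) = 23.79/12.01 = 1.981, n(H) = 5.99/1.008 = 5.942, n(Cl) = 70.22/35.45 = 1.981
Divide by the smallest (1.981 mol Cl): C 1.000, H 3.000, Cl 1.000
Ratio ≈ 1:3:1, so the empirical formula is CH3Cl

CH3Cl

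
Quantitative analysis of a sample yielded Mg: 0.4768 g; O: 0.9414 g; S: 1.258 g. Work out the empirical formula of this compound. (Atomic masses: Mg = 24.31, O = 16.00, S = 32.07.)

Moles — Mg: 0.4768 / 24.31 = 0.01961 mol; O: 0.9414 / 16.00 = 0.05884 mol; S: 1.258 / 32.07 = 0.03923 mol
Divide by the smallest (0.01961 mol Mg): Mg 1.000, O 3.000, S 2.000
Ratio ≈ 1:3:2, so the empirical formula is MgO3S2

MgO3S2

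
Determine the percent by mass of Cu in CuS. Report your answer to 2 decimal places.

Molar mass = 1(63.55) + 1(32.07) = 95.620 g/mol
Mass of Cu per mole = 1 × 63.55 = 63.550 g
% Cu = 63.550 / 95.620 × 100 = 66.46%

66.46%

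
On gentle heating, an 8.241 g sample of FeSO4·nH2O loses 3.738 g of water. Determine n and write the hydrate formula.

Mass of anhydrous FeSO4 = 8.241 − 3.738 = 4.503 g
mol H2O = 3.738 / 18.02 = 0.2074
Molar mass of FeSO4 = 151.92 g/mol → mol FeSO4 = 4.503 / 151.92 = 0.02964
n = 0.2074 / 0.02964 = 7.00 ≈ 7 → FeSO4·7H2O

FeSO4·7H2O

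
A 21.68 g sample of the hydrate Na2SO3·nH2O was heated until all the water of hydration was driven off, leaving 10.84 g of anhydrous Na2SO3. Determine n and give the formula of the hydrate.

Mass of water lost = 21.68 − 10.84 = 10.84 g → 10.84 / 18.02 = 0.6016 mol H2O
Molar mass of Na2SO3 = 126.05 g/mol → mol Na2SO3 = 10.84 / 126.05 = 0.086
n = 0.6016 / 0.086 = 7.00 ≈ 7 → Na2SO3·7H2O

Na2SO3·7H2O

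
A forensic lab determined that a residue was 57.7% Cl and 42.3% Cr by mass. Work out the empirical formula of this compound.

Cl2Cr

Assume 100 g: 57.7 g Cl, 42.3 g Cr.
n(Cl) = 57.7/35.45 = 1.628, n(Cr) = 42.3/52.00 = 0.8135
Ratios (÷ 0.8135): Cl 2.001, Cr 1.000
→ Cl2Cr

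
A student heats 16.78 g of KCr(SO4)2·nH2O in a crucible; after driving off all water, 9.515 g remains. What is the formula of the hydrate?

Mass of water lost = 16.78 − 9.515 = 7.265 g → 7.265 / 18.02 = 0.4032 mol H2O
Molar mass of KCr(SO4)2 = 283.24 g/mol → mol KCr(SO4)2 = 9.515 / 283.24 = 0.03359
n = 0.4032 / 0.03359 = 12.00 ≈ 12 → KCr(SO4)2·12H2O

KCr(SO4)2·12H2O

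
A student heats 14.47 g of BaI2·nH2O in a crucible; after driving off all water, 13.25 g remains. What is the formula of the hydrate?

BaI2·2H2O

Mass of water lost = 14.47 − 13.25 = 1.22 g → 1.22 / 18.02 = 0.0677 mol H2O
Molar mass of BaI2 = 391.13 g/mol → mol BaI2 = 13.25 / 391.13 = 0.03388
n = 0.0677 / 0.03388 = 2.00 ≈ 2 → BaI2·2H2O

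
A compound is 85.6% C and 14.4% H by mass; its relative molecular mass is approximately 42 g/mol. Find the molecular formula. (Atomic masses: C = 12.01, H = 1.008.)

C3H6

Assume 100 g: 85.6 g C, 14.4 g H.
C: 85.6 g ÷ 12.01 g/mol = 7.127 mol
H: 14.4 g ÷ 1.008 g/mol = 14.29 mol
Divide by the smallest (7.127 mol C): C 1.000, H 2.004
≈ 1:2 → CH2
Empirical-formula mass = 14.03 g/mol
n = 42 / 14.03 = 2.99 ≈ 3
Molecular formula = (CH2)×3 = C3H6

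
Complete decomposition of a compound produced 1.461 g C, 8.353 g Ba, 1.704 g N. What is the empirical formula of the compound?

C: 1.461 g ÷ 12.01 g/mol = 0.1216 mol
Ba: 8.353 g ÷ 137.33 g/mol = 0.06082 mol
N: 1.704 g ÷ 14.01 g/mol = 0.1216 mol
Ratios (÷ 0.06082): C 2.000, Ba 1.000, N 2.000
≈ 2:1:2 → C2BaN2

C2BaN2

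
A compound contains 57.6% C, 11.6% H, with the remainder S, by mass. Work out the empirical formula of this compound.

Assume 100 g: 57.6 g C, 11.6 g H, 30.8 g S.
C: 57.6 g ÷ 12.01 g/mol = 4.796 mol
H: 11.6 g ÷ 1.008 g/mol = 11.51 mol
S: 30.8 g ÷ 32.07 g/mol = 0.9604 mol
Smallest is S at 0.9604 mol; normalising gives C 4.994, H 11.982, S 1.000
≈ 5:12:1 → C5H12S

C5H12S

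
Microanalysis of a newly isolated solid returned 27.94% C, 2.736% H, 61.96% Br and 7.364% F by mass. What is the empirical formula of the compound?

C6H7Br2F

Assume 100 g: 27.94 g C, 2.736 g H, 61.96 g Br, 7.364 g F.
Moles — C: 27.94 / 12.01 = 2.326 mol; H: 2.736 / 1.008 = 2.714 mol; Br: 61.96 / 79.90 = 0.7755 mol; F: 7.364 / 19.00 = 0.3876 mol
Smallest is F at 0.3876 mol; normalising gives C 6.002, H 7.003, Br 2.001, F 1.000
Ratio ≈ 6:7:2:1, so the empirical formula is C6H7Br2F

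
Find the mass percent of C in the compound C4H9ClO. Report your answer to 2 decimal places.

44.25%

Molar mass = 4(12.01) + 9(1.008) + 1(35.45) + 1(16.00) = 108.562 g/mol
Mass of C per mole = 4 × 12.01 = 48.040 g
% C = 48.040 / 108.562 × 100 = 44.25%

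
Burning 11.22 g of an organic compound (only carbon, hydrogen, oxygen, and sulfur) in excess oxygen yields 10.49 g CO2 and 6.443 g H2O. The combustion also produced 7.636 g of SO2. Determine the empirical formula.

C2H6O2S

mol C = 10.49 / 44.01 = 0.2384; mass C = 0.2384 × 12.01 = 2.863 g
mol H = 2 × (6.443 / 18.02) = 0.7151; mass H = 0.7151 × 1.008 = 0.7208 g
mol S = 7.636 / 64.07 = 0.1192; mass S = 3.822 g
mass O = 11.22 − (7.406) = 3.814 g → mol O = 0.2384
Divide by the smallest (0.1192 mol S): C 2.000, H 6.000, O 2.000, S 1.000
≈ 2:6:2:1 → C2H6O2S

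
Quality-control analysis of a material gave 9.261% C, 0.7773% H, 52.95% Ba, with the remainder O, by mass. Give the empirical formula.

Assume 100 g: 9.261 g C, 0.7773 g H, 52.95 g Ba, 37.012 g O.
Moles — C: 9.261 / 12.01 = 0.7711 mol; H: 0.7773 / 1.008 = 0.7711 mol; Ba: 52.95 / 137.33 = 0.3856 mol; O: 37.012 / 16.00 = 2.313 mol
Smallest is Ba at 0.3856 mol; normalising gives C 2.000, H 2.000, Ba 1.000, O 6.000
→ C2H2BaO6

C2H2BaO6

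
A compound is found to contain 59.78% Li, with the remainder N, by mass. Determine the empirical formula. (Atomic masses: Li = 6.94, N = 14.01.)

Assume 100 g: 59.78 g Li, 40.22 g N.
n(Li) = 59.78/6.94 = 8.614, n(N) = 40.22/14.01 = 2.871
Smallest is N at 2.871 mol; normalising gives Li 3.000, N 1.000
Ratio ≈ 3:1, so the empirical formula is Li3N

Li3N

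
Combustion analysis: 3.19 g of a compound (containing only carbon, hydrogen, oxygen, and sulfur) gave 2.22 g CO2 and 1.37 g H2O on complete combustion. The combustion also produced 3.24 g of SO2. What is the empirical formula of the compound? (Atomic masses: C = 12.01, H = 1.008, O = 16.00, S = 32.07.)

mol C = 2.22 / 44.01 = 0.05044; mass C = 0.05044 × 12.01 = 0.6058 g
mol H = 2 × (1.37 / 18.02) = 0.1521; mass H = 0.1521 × 1.008 = 0.1533 g
mol S = 3.24 / 64.07 = 0.05057; mass S = 1.622 g
mass O = 3.19 − (2.381) = 0.8091 g → mol O = 0.05057
Ratios (÷ 0.05044): C 1.000, H 3.014, O 1.003, S 1.003
→ CH3OS

CH3OS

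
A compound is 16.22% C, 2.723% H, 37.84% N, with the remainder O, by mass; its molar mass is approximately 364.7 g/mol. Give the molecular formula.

Assume 100 g: 16.22 g C, 2.723 g H, 37.84 g N, 43.217 g O.
C: 16.22 g ÷ 12.01 g/mol = 1.351 mol
H: 2.723 g ÷ 1.008 g/mol = 2.701 mol
N: 37.84 g ÷ 14.01 g/mol = 2.701 mol
O: 43.217 g ÷ 16.00 g/mol = 2.701 mol
Divide by the smallest (1.351 mol C): C 1.000, H 2.000, N 2.000, O 2.000
≈ 1:2:2:2 → CH2N2O2
Empirical-formula mass = 74.05 g/mol
n = 364.7 / 74.05 = 4.93 ≈ 5
Molecular formula = (CH2N2O2)×5 = C5H10N10O10

C5H10N10O10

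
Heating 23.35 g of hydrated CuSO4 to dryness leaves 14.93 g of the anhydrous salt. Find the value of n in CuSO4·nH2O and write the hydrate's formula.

CuSO4·5H2O

Mass of water lost = 23.35 − 14.93 = 8.42 g → 8.42 / 18.02 = 0.4673 mol H2O
Molar mass of CuSO4 = 159.62 g/mol → mol CuSO4 = 14.93 / 159.62 = 0.09353
n = 0.4673 / 0.09353 = 5.00 ≈ 5 → CuSO4·5H2O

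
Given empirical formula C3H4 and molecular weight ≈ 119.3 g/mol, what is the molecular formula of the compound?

Empirical-formula mass = 40.06 g/mol
n = 119.3 / 40.06 = 2.98 ≈ 3
Molecular formula = (C3H4)3 = C9H12

C9H12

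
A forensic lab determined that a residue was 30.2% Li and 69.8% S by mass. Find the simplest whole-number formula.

Li2S

Assume 100 g: 30.2 g Li, 69.8 g S.
n(Li) = 30.2/6.94 = 4.352, n(S) = 69.8/32.07 = 2.176
Ratios (÷ 2.176): Li 1.999, S 1.000
≈ 2:1 → Li2S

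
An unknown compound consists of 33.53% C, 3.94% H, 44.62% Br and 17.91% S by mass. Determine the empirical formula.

Assume 100 g: 33.53 g C, 3.94 g H, 44.62 g Br, 17.91 g S.
C: 33.53 g ÷ 12.01 g/mol = 2.792 mol
H: 3.94 g ÷ 1.008 g/mol = 3.909 mol
Br: 44.62 g ÷ 79.90 g/mol = 0.5584 mol
S: 17.91 g ÷ 32.07 g/mol = 0.5585 mol
Ratios (÷ 0.5584): C 4.999, H 6.999, Br 1.000, S 1.000
≈ 5:7:1:1 → C5H7BrS

C5H7BrS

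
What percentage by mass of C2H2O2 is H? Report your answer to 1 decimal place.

3.5%

Molar mass = 2(12.01) + 2(1.008) + 2(16.00) = 58.036 g/mol
Mass of H per mole = 2 × 1.008 = 2.016 g
% H = 2.016 / 58.036 × 100 = 3.5%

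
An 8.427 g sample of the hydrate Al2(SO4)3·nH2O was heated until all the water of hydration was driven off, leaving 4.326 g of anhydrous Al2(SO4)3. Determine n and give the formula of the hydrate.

Mass of water lost = 8.427 − 4.326 = 4.101 g → 4.101 / 18.02 = 0.2276 mol H2O
Molar mass of Al2(SO4)3 = 342.17 g/mol → mol Al2(SO4)3 = 4.326 / 342.17 = 0.01264
n = 0.2276 / 0.01264 = 18.00 ≈ 18 → Al2(SO4)3·18H2O

Al2(SO4)3·18H2O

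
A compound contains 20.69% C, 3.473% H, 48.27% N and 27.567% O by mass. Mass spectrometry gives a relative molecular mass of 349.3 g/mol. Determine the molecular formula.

Assume 100 g: 20.69 g C, 3.473 g H, 48.27 g N, 27.567 g O.
Moles — C: 20.69 / 12.01 = 1.723 mol; H: 3.473 / 1.008 = 3.445 mol; N: 48.27 / 14.01 = 3.445 mol; O: 27.567 / 16.00 = 1.723 mol
Smallest is C at 1.723 mol; normalising gives C 1.000, H 2.000, N 2.000, O 1.000
→ CH2N2O
Empirical-formula mass = 58.05 g/mol
n = 349.3 / 58.05 = 6.02 ≈ 6
Molecular formula = (CH2N2O)×6 = C6H12N12O6

C6H12N12O6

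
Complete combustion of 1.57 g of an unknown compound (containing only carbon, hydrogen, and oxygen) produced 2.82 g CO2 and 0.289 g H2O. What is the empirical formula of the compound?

mol C = 2.82 / 44.01 = 0.06408; mass C = 0.06408 × 12.01 = 0.7696 g
mol H = 2 × (0.289 / 18.02) = 0.03208; mass H = 0.03208 × 1.008 = 0.03233 g
mass O = 1.57 − (0.8019) = 0.7681 g → mol O = 0.04801
Smallest is H at 0.03208 mol; normalising gives C 1.998, H 1.000, O 1.497
Multiply by 2: C 4.00, H 2.00, O 2.99 → C4H2O3

C4H2O3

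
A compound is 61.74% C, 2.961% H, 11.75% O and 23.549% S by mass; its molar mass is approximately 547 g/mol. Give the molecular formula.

C28H16O4S4

Assume 100 g: 61.74 g C, 2.961 g H, 11.75 g O, 23.549 g S.
Moles — C: 61.74 / 12.01 = 5.141 mol; H: 2.961 / 1.008 = 2.938 mol; O: 11.75 / 16.00 = 0.7344 mol; S: 23.549 / 32.07 = 0.7343 mol
Smallest is S at 0.7343 mol; normalising gives C 7.001, H 4.000, O 1.000, S 1.000
≈ 7:4:1:1 → C7H4OS
Empirical-formula mass = 136.17 g/mol
n = 547 / 136.17 = 4.02 ≈ 4
Molecular formula = (C7H4OS)×4 = C28H16O4S4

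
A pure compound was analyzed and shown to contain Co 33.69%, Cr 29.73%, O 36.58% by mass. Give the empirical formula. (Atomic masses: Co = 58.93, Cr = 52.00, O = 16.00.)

Assume 100 g: 33.69 g Co, 29.73 g Cr, 36.58 g O.
Moles — Co: 33.69 / 58.93 = 0.5717 mol; Cr: 29.73 / 52.00 = 0.5717 mol; O: 36.58 / 16.00 = 2.286 mol
Smallest is Co at 0.5717 mol; normalising gives Co 1.000, Cr 1.000, O 3.999
→ CoCrO4

CoCrO4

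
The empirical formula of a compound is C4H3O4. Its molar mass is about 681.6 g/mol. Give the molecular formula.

C24H18O24

Empirical-formula mass = 115.06 g/mol
n = 681.6 / 115.06 = 5.92 ≈ 6
Molecular formula = (C4H3O4)6 = C24H18O24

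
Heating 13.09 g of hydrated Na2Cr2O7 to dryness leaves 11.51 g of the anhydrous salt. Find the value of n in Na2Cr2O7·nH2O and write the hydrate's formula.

Na2Cr2O7·2H2O

Mass of water lost = 13.09 − 11.51 = 1.58 g → 1.58 / 18.02 = 0.08768 mol H2O
Molar mass of Na2Cr2O7 = 261.98 g/mol → mol Na2Cr2O7 = 11.51 / 261.98 = 0.04393
n = 0.08768 / 0.04393 = 2.00 ≈ 2 → Na2Cr2O7·2H2O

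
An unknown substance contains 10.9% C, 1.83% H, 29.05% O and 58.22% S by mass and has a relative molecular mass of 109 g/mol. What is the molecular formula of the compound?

Assume 100 g: 10.9 g C, 1.83 g H, 29.05 g O, 58.22 g S.
Moles — C: 10.9 / 12.01 = 0.9076 mol; H: 1.83 / 1.008 = 1.815 mol; O: 29.05 / 16.00 = 1.816 mol; S: 58.22 / 32.07 = 1.815 mol
Divide by the smallest (0.9076 mol C): C 1.000, H 2.000, O 2.001, S 2.000
Ratio ≈ 1:2:2:2, so the empirical formula is CH2O2S2
Empirical-formula mass = 110.17 g/mol
n = 109 / 110.17 = 0.99 ≈ 1
Molecular formula = empirical formula = CH2O2S2

CH2O2S2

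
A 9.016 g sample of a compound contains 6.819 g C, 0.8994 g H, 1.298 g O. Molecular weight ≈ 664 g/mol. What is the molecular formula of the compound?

n(C) = 6.819/12.01 = 0.5678, n(H) = 0.8994/1.008 = 0.8923, n(O) = 1.298/16.00 = 0.08113
Divide by the smallest (0.08113 mol O): C 6.999, H 10.999, O 1.000
→ C7H11O
Empirical-formula mass = 111.16 g/mol
n = 664 / 111.16 = 5.97 ≈ 6
Molecular formula = (C7H11O)×6 = C42H66O6

C42H66O6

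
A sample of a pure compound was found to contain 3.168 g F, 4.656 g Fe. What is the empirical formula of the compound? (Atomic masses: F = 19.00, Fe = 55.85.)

n(F) = 3.168/19.00 = 0.1667, n(Fe) = 4.656/55.85 = 0.08337
Smallest is Fe at 0.08337 mol; normalising gives F 2.000, Fe 1.000
Ratio ≈ 2:1, so the empirical formula is F2Fe

F2Fe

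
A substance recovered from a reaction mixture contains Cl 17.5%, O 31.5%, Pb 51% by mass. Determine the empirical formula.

Assume 100 g: 17.5 g Cl, 31.5 g O, 51 g Pb.
Cl: 17.5 g ÷ 35.45 g/mol = 0.4937 mol
O: 31.5 g ÷ 16.00 g/mol = 1.969 mol
Pb: 51 g ÷ 207.2 g/mol = 0.2461 mol
Divide by the smallest (0.2461 mol Pb): Cl 2.006, O 7.999, Pb 1.000
Ratio ≈ 2:8:1, so the empirical formula is Cl2O8Pb

Cl2O8Pb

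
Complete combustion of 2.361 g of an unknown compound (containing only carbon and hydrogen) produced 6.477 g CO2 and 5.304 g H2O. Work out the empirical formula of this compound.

mol C = 6.477 / 44.01 = 0.1472; mass C = 0.1472 × 12.01 = 1.768 g
mol H = 2 × (5.304 / 18.02) = 0.5887; mass H = 0.5887 × 1.008 = 0.5934 g
Ratios (÷ 0.1472): C 1.000, H 4.000
≈ 1:4 → CH4

CH4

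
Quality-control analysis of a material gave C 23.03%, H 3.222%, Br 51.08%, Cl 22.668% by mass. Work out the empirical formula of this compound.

Assume 100 g: 23.03 g C, 3.222 g H, 51.08 g Br, 22.668 g Cl.
n(C) = 23.03/12.01 = 1.918, n(H) = 3.222/1.008 = 3.196, n(Br) = 51.08/79.90 = 0.6393, n(Cl) = 22.668/35.45 = 0.6394
Smallest is Br at 0.6393 mol; normalising gives C 2.999, H 5.000, Br 1.000, Cl 1.000
Ratio ≈ 3:5:1:1, so the empirical formula is C3H5BrCl

C3H5BrCl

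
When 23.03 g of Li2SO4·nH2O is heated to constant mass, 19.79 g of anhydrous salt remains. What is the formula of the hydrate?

Li2SO4·H2O

Mass of water lost = 23.03 − 19.79 = 3.24 g → 3.24 / 18.02 = 0.1798 mol H2O
Molar mass of Li2SO4 = 109.95 g/mol → mol Li2SO4 = 19.79 / 109.95 = 0.18
n = 0.1798 / 0.18 = 1.00 ≈ 1 → Li2SO4·H2O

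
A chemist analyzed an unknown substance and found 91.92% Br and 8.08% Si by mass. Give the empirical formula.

Assume 100 g: 91.92 g Br, 8.08 g Si.
Moles — Br: 91.92 / 79.90 = 1.15 mol; Si: 8.08 / 28.09 = 0.2876 mol
Smallest is Si at 0.2876 mol; normalising gives Br 3.999, Si 1.000
→ Br4Si

Br4Si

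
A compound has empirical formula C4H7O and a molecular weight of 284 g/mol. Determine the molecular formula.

C16H28O4

Empirical-formula mass = 71.10 g/mol
n = 284 / 71.10 = 3.99 ≈ 4
Molecular formula = (C4H7O)4 = C16H28O4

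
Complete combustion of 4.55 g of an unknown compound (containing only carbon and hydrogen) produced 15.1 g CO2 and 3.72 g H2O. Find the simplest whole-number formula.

C5H6

mol C = 15.1 / 44.01 = 0.3431; mass C = 0.3431 × 12.01 = 4.121 g
mol H = 2 × (3.72 / 18.02) = 0.4129; mass H = 0.4129 × 1.008 = 0.4162 g
Ratios (÷ 0.3431): C 1.000, H 1.203
Scaling by 5: C 5.00, H 6.02 → C5H6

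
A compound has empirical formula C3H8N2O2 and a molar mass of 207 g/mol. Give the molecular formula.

C6H16N4O4

Empirical-formula mass = 104.11 g/mol
n = 207 / 104.11 = 1.99 ≈ 2
Molecular formula = (C3H8N2O2)2 = C6H16N4O4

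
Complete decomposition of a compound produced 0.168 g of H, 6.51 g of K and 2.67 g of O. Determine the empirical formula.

HKO

H: 0.168 g ÷ 1.008 g/mol = 0.1667 mol
K: 6.51 g ÷ 39.10 g/mol = 0.1665 mol
O: 2.67 g ÷ 16.00 g/mol = 0.1669 mol
Ratios (÷ 0.1665): H 1.001, K 1.000, O 1.002
→ HKO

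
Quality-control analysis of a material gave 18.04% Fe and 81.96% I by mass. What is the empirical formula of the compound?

Assume 100 g: 18.04 g Fe, 81.96 g I.
Fe: 18.04 g ÷ 55.85 g/mol = 0.323 mol
I: 81.96 g ÷ 126.90 g/mol = 0.6459 mol
Smallest is Fe at 0.323 mol; normalising gives Fe 1.000, I 2.000
→ FeI2

FeI2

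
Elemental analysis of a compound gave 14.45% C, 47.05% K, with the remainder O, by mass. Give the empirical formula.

CKO2

Assume 100 g: 14.45 g C, 47.05 g K, 38.5 g O.
n(C) = 14.45/12.01 = 1.203, n(K) = 47.05/39.10 = 1.203, n(O) = 38.5/16.00 = 2.406
Smallest is C at 1.203 mol; normalising gives C 1.000, K 1.000, O 2.000
Ratio ≈ 1:1:2, so the empirical formula is CKO2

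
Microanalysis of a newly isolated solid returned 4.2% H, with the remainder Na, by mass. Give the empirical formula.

Assume 100 g: 4.2 g H, 95.8 g Na.
H: 4.2 g ÷ 1.008 g/mol = 4.167 mol
Na: 95.8 g ÷ 22.99 g/mol = 4.167 mol
Smallest is H at 4.167 mol; normalising gives H 1.000, Na 1.000
→ HNa

HNa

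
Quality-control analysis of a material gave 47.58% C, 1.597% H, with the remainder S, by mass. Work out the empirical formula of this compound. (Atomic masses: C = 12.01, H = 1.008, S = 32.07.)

Assume 100 g: 47.58 g C, 1.597 g H, 50.823 g S.
n(C) = 47.58/12.01 = 3.962, n(H) = 1.597/1.008 = 1.584, n(S) = 50.823/32.07 = 1.585
Smallest is H at 1.584 mol; normalising gives C 2.501, H 1.000, S 1.000
×2: C 5.00, H 2.00, S 2.00 → C5H2S2

C5H2S2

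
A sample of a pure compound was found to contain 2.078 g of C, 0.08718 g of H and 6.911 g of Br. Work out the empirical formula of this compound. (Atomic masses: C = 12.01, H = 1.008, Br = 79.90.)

Moles — C: 2.078 / 12.01 = 0.173 mol; H: 0.08718 / 1.008 = 0.08649 mol; Br: 6.911 / 79.90 = 0.0865 mol
Ratios (÷ 0.08649): C 2.001, H 1.000, Br 1.000
Ratio ≈ 2:1:1, so the empirical formula is C2HBr

C2HBr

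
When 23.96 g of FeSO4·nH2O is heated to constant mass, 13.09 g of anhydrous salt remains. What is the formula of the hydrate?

FeSO4·7H2O

Mass of water lost = 23.96 − 13.09 = 10.87 g → 10.87 / 18.02 = 0.6032 mol H2O
Molar mass of FeSO4 = 151.92 g/mol → mol FeSO4 = 13.09 / 151.92 = 0.08616
n = 0.6032 / 0.08616 = 7.00 ≈ 7 → FeSO4·7H2O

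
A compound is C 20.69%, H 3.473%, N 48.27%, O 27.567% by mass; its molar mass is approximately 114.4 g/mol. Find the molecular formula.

Assume 100 g: 20.69 g C, 3.473 g H, 48.27 g N, 27.567 g O.
Moles — C: 20.69 / 12.01 = 1.723 mol; H: 3.473 / 1.008 = 3.445 mol; N: 48.27 / 14.01 = 3.445 mol; O: 27.567 / 16.00 = 1.723 mol
Ratios (÷ 1.723): C 1.000, H 2.000, N 2.000, O 1.000
≈ 1:2:2:1 → CH2N2O
Empirical-formula mass = 58.05 g/mol
n = 114.4 / 58.05 = 1.97 ≈ 2
Molecular formula = (CH2N2O)×2 = C2H4N4O2

C2H4N4O2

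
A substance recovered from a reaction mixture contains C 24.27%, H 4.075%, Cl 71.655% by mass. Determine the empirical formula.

CH2Cl

Assume 100 g: 24.27 g C, 4.075 g H, 71.655 g Cl.
n(C) = 24.27/12.01 = 2.021, n(H) = 4.075/1.008 = 4.043, n(Cl) = 71.655/35.45 = 2.021
Divide by the smallest (2.021 mol C): C 1.000, H 2.001, Cl 1.000
≈ 1:2:1 → CH2Cl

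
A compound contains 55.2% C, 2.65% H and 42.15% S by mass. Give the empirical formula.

Assume 100 g: 55.2 g C, 2.65 g H, 42.15 g S.
n(C) = 55.2/12.01 = 4.596, n(H) = 2.65/1.008 = 2.629, n(S) = 42.15/32.07 = 1.314
Ratios (÷ 1.314): C 3.497, H 2.000, S 1.000
Scaling by 2: C 6.99, H 4.00, S 2.00 → C7H4S2

C7H4S2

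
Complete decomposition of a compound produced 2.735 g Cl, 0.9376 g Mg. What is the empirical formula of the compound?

Cl: 2.735 g ÷ 35.45 g/mol = 0.07715 mol
Mg: 0.9376 g ÷ 24.31 g/mol = 0.03857 mol
Ratios (÷ 0.03857): Cl 2.000, Mg 1.000
Ratio ≈ 2:1, so the empirical formula is Cl2Mg

Cl2Mg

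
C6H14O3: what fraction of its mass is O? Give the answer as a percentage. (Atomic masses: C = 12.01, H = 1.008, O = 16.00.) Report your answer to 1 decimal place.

35.8%

Molar mass = 6(12.01) + 14(1.008) + 3(16.00) = 134.172 g/mol
Mass of O per mole = 3 × 16.00 = 48.000 g
% O = 48.000 / 134.172 × 100 = 35.8%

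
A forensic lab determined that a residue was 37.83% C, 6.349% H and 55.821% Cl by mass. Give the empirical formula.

Assume 100 g: 37.83 g C, 6.349 g H, 55.821 g Cl.
n(C) = 37.83/12.01 = 3.15, n(H) = 6.349/1.008 = 6.299, n(Cl) = 55.821/35.45 = 1.575
Smallest is Cl at 1.575 mol; normalising gives C 2.000, H 4.000, Cl 1.000
≈ 2:4:1 → C2H4Cl

C2H4Cl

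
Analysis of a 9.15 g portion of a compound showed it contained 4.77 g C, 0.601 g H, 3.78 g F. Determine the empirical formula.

n(C) = 4.77/12.01 = 0.3972, n(H) = 0.601/1.008 = 0.5962, n(F) = 3.78/19.00 = 0.1989
Divide by the smallest (0.1989 mol F): C 1.996, H 2.997, F 1.000
→ C2H3F

C2H3F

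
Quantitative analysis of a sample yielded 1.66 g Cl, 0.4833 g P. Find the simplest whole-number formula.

Cl3P

Cl: 1.66 g ÷ 35.45 g/mol = 0.04683 mol
P: 0.4833 g ÷ 30.97 g/mol = 0.01561 mol
Divide by the smallest (0.01561 mol P): Cl 3.001, P 1.000
Ratio ≈ 3:1, so the empirical formula is Cl3P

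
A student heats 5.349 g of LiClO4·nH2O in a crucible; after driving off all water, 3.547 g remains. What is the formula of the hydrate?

Mass of water lost = 5.349 − 3.547 = 1.802 g → 1.802 / 18.02 = 0.1 mol H2O
Molar mass of LiClO4 = 106.39 g/mol → mol LiClO4 = 3.547 / 106.39 = 0.03334
n = 0.1 / 0.03334 = 3.00 ≈ 3 → LiClO4·3H2O

LiClO4·3H2O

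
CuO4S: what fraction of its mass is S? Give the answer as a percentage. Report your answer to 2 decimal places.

20.09%

Molar mass = 1(63.55) + 4(16.00) + 1(32.07) = 159.620 g/mol
Mass of S per mole = 1 × 32.07 = 32.070 g
% S = 32.070 / 159.620 × 100 = 20.09%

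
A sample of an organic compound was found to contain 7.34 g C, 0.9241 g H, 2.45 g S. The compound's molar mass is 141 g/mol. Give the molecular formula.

Moles — C: 7.34 / 12.01 = 0.6112 mol; H: 0.9241 / 1.008 = 0.9168 mol; S: 2.45 / 32.07 = 0.0764 mol
Divide by the smallest (0.0764 mol S): C 8.000, H 12.000, S 1.000
→ C8H12S
Empirical-formula mass = 140.25 g/mol
n = 141 / 140.25 = 1.01 ≈ 1
Molecular formula = empirical formula = C8H12S

C8H12S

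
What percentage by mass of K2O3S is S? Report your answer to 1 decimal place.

Molar mass = 2(39.10) + 3(16.00) + 1(32.07) = 158.270 g/mol
Mass of S per mole = 1 × 32.07 = 32.070 g
% S = 32.070 / 158.270 × 100 = 20.3%

20.3%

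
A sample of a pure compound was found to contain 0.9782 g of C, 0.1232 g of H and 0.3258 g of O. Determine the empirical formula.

n(C) = 0.9782/12.01 = 0.08145, n(H) = 0.1232/1.008 = 0.1222, n(O) = 0.3258/16.00 = 0.02036
Ratios (÷ 0.02036): C 4.000, H 6.002, O 1.000
Ratio ≈ 4:6:1, so the empirical formula is C4H6O

C4H6O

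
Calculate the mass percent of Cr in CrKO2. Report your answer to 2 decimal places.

Molar mass = 1(52.00) + 1(39.10) + 2(16.00) = 123.100 g/mol
Mass of Cr per mole = 1 × 52.00 = 52.000 g
% Cr = 52.000 / 123.100 × 100 = 42.24%

42.24%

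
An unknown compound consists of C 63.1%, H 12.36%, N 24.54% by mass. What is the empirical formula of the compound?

Assume 100 g: 63.1 g C, 12.36 g H, 24.54 g N.
C: 63.1 g ÷ 12.01 g/mol = 5.254 mol
H: 12.36 g ÷ 1.008 g/mol = 12.26 mol
N: 24.54 g ÷ 14.01 g/mol = 1.752 mol
Divide by the smallest (1.752 mol N): C 3.000, H 7.000, N 1.000
→ C3H7N

C3H7N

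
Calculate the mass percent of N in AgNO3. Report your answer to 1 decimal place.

8.2%

Molar mass = 1(107.87) + 1(14.01) + 3(16.00) = 169.880 g/mol
Mass of N per mole = 1 × 14.01 = 14.010 g
% N = 14.010 / 169.880 × 100 = 8.2%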